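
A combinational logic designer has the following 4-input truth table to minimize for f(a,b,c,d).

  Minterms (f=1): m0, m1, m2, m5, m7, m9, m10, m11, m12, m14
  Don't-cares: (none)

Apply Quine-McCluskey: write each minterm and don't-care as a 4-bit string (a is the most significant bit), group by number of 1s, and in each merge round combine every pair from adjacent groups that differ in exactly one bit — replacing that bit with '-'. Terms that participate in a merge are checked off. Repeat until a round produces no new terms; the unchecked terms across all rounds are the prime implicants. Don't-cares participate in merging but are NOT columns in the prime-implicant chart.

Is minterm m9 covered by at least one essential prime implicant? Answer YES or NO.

NO

size-2^0 implicants → 0000(✓)  0001(✓)  0010(✓)  0101(✓)  0111(✓)  1001(✓)  1010(✓)  1011(✓)  1100(✓)  1110(✓)
size-2^1 implicants → -001  -010  0-01  00-0  000-  01-1  1-10  10-1  101-  11-0
Unchecked terms (primes): -001, -010, 0-01, 00-0, 000-, 01-1, 1-10, 10-1, 101-, 11-0
Minterm coverage:
  m0 ⊆ 00-0,000-
  m1 ⊆ -001,0-01,000-
  m2 ⊆ -010,00-0
  m5 ⊆ 0-01,01-1
  m7 ⊆ 01-1 [E]
  m9 ⊆ -001,10-1
  m10 ⊆ -010,1-10,101-
  m11 ⊆ 10-1,101-
  m12 ⊆ 11-0 [E]
  m14 ⊆ 1-10,11-0
E = {01-1, 11-0}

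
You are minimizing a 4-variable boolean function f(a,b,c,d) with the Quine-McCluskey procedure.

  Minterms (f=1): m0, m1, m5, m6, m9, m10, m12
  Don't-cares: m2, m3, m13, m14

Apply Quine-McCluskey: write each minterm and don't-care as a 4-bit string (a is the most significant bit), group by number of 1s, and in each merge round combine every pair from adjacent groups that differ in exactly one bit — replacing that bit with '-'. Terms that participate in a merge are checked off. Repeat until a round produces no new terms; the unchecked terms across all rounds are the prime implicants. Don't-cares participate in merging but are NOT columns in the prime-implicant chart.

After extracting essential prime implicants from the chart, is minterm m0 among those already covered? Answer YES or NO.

YES

[col 0] 0000*, 0001*, 0010*, 0011*, 0101*, 0110*, 1001*, 1010*, 1100*, 1101*, 1110*
[col 1] -001*, -010*, -101*, -110*, 0-01*, 0-10*, 00-0*, 00-1*, 000-*, 001-*, 1-01*, 1-10*, 11-0, 110-
[col 2] --01, --10, 00--
Prime implicants: --01, --10, 00--, 11-0, 110-
PI chart (minterm → PIs covering it):
  0 | 00--  (sole → essential)
  1 | --01,00--
  5 | --01  (sole → essential)
  6 | --10  (sole → essential)
  9 | --01  (sole → essential)
  10 | --10  (sole → essential)
  12 | 11-0,110-
Essential prime implicants: --01, --10, 00--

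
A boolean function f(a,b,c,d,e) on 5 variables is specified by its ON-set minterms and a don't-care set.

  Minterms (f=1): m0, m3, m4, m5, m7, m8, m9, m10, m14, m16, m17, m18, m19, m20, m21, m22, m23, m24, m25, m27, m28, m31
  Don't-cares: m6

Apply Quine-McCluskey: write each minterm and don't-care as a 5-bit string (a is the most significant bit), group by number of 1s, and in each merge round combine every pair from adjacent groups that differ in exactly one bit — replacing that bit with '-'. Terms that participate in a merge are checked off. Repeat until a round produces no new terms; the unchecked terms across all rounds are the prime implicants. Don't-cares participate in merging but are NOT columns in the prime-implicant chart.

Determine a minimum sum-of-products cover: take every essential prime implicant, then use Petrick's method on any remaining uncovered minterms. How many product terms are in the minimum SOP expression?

size-2^0 implicants → 00000(✓)  00011(✓)  00100(✓)  00101(✓)  00110(✓)  00111(✓)  01000(✓)  01001(✓)  01010(✓)  01110(✓)  10000(✓)  10001(✓)  10010(✓)  10011(✓)  10100(✓)  10101(✓)  10110(✓)  10111(✓)  11000(✓)  11001(✓)  11011(✓)  11100(✓)  11111(✓)
size-2^1 implicants → -0000(✓)  -0011(✓)  -0100(✓)  -0101(✓)  -0110(✓)  -0111(✓)  -1000(✓)  -1001(✓)  0-000(✓)  0-110  00-00(✓)  00-11(✓)  001-0(✓)  001-1(✓)  0010-(✓)  0011-(✓)  01-10  010-0  0100-(✓)  1-000(✓)  1-001(✓)  1-011(✓)  1-100(✓)  1-111(✓)  10-00(✓)  10-01(✓)  10-10(✓)  10-11(✓)  100-0(✓)  100-1(✓)  1000-(✓)  1001-(✓)  101-0(✓)  101-1(✓)  1010-(✓)  1011-(✓)  11-00(✓)  11-11(✓)  110-1(✓)  1100-(✓)
size-2^2 implicants → --000  -0-00  -0-11  -01-0(✓)  -01-1(✓)  -010-(✓)  -011-(✓)  -100-  001--(✓)  1--00  1--11  1-0-1  1-00-  10--0(✓)  10--1(✓)  10-0-(✓)  10-1-(✓)  100--(✓)  101--(✓)
size-2^3 implicants → -01--  10---
Unchecked terms (primes): --000, -0-00, -0-11, -01--, -100-, 0-110, 01-10, 010-0, 1--00, 1--11, 1-0-1, 1-00-, 10---
Minterm coverage:
  m0 ⊆ --000,-0-00
  m3 ⊆ -0-11 [E]
  m4 ⊆ -0-00,-01--
  m5 ⊆ -01-- [E]
  m7 ⊆ -0-11,-01--
  m8 ⊆ --000,-100-,010-0
  m9 ⊆ -100- [E]
  m10 ⊆ 01-10,010-0
  m14 ⊆ 0-110,01-10
  m16 ⊆ --000,-0-00,1--00,1-00-,10---
  m17 ⊆ 1-0-1,1-00-,10---
  m18 ⊆ 10--- [E]
  m19 ⊆ -0-11,1--11,1-0-1,10---
  m20 ⊆ -0-00,-01--,1--00,10---
  m21 ⊆ -01--,10---
  m22 ⊆ -01--,10---
  m23 ⊆ -0-11,-01--,1--11,10---
  m24 ⊆ --000,-100-,1--00,1-00-
  m25 ⊆ -100-,1-0-1,1-00-
  m27 ⊆ 1--11,1-0-1
  m28 ⊆ 1--00 [E]
  m31 ⊆ 1--11 [E]
E = {-0-11, -01--, -100-, 1--00, 1--11, 10---}
Petrick residual → --000, 01-10
Cover = c'd'e' + b'de + b'c + bc'd' + a'bde' + ad'e' + ade + ab'  |cover|=8

8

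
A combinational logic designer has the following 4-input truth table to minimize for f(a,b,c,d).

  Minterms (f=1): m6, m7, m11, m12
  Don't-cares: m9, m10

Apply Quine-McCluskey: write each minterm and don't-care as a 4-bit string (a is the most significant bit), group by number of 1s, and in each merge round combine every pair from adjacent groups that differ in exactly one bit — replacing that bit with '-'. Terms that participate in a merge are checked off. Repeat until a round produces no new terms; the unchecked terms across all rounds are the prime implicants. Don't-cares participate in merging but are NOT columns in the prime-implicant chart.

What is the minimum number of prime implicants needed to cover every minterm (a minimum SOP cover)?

3

Round 0: 0110✓ 0111✓ 1001✓ 1010✓ 1011✓ 1100
Round 1: 011- 10-1 101-
PIs = {011-, 10-1, 101-, 1100}
Coverage chart:
  m6: 011- ←essential
  m7: 011- ←essential
  m11: 10-1,101-
  m12: 1100 ←essential
Essential: 011-, 1100
Petrick residual → 10-1
Min cover (3 terms): a'bc + ab'd + abc'd'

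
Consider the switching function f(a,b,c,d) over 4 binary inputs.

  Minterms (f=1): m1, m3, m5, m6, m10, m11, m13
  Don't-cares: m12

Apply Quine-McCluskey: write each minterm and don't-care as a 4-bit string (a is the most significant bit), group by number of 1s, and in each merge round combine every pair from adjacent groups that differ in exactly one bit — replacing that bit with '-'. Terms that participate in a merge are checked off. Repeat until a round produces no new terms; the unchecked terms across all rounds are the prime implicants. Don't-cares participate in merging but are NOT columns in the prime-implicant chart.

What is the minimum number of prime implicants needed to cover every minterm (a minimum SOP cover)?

[col 0] 0001*, 0011*, 0101*, 0110, 1010*, 1011*, 1100*, 1101*
[col 1] -011, -101, 0-01, 00-1, 101-, 110-
Prime implicants: -011, -101, 0-01, 00-1, 0110, 101-, 110-
PI chart (minterm → PIs covering it):
  1 | 0-01,00-1
  3 | -011,00-1
  5 | -101,0-01
  6 | 0110  (sole → essential)
  10 | 101-  (sole → essential)
  11 | -011,101-
  13 | -101,110-
Essential prime implicants: 0110, 101-
Petrick residual → -101, 00-1
Minimum SOP uses 4 PIs: bc'd + a'b'd + a'bcd' + ab'c

4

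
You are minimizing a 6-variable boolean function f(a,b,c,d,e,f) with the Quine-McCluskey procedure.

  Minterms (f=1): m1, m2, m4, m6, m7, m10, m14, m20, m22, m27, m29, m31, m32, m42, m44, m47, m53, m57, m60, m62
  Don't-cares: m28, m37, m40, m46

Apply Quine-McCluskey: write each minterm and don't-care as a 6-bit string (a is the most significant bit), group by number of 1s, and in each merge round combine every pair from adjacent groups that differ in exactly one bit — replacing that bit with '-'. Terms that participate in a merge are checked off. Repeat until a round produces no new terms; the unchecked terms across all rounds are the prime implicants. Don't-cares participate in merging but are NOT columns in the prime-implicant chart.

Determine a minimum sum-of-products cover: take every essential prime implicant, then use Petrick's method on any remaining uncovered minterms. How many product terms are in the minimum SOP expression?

12

size-2^0 implicants → 000001  000010(✓)  000100(✓)  000110(✓)  000111(✓)  001010(✓)  001110(✓)  010100(✓)  010110(✓)  011011(✓)  011100(✓)  011101(✓)  011111(✓)  100000(✓)  100101(✓)  101000(✓)  101010(✓)  101100(✓)  101110(✓)  101111(✓)  110101(✓)  111001  111100(✓)  111110(✓)
size-2^1 implicants → -01010(✓)  -01110(✓)  -11100  0-0100(✓)  0-0110(✓)  00-010(✓)  00-110(✓)  000-10(✓)  0001-0(✓)  00011-  001-10(✓)  01-100  0101-0(✓)  011-11  0111-1  01110-  1-0101  1-1100(✓)  1-1110(✓)  10-000  101-00(✓)  101-10(✓)  1010-0(✓)  1011-0(✓)  10111-  1111-0(✓)
size-2^2 implicants → -01-10  0-01-0  00--10  1-11-0  101--0
Unchecked terms (primes): -01-10, -11100, 0-01-0, 00--10, 000001, 00011-, 01-100, 011-11, 0111-1, 01110-, 1-0101, 1-11-0, 10-000, 101--0, 10111-, 111001
Minterm coverage:
  m1 ⊆ 000001 [E]
  m2 ⊆ 00--10 [E]
  m4 ⊆ 0-01-0 [E]
  m6 ⊆ 0-01-0,00--10,00011-
  m7 ⊆ 00011- [E]
  m10 ⊆ -01-10,00--10
  m14 ⊆ -01-10,00--10
  m20 ⊆ 0-01-0,01-100
  m22 ⊆ 0-01-0 [E]
  m27 ⊆ 011-11 [E]
  m29 ⊆ 0111-1,01110-
  m31 ⊆ 011-11,0111-1
  m32 ⊆ 10-000 [E]
  m42 ⊆ -01-10,101--0
  m44 ⊆ 1-11-0,101--0
  m47 ⊆ 10111- [E]
  m53 ⊆ 1-0101 [E]
  m57 ⊆ 111001 [E]
  m60 ⊆ -11100,1-11-0
  m62 ⊆ 1-11-0 [E]
E = {0-01-0, 00--10, 000001, 00011-, 011-11, 1-0101, 1-11-0, 10-000, 10111-, 111001}
Petrick residual → -01-10, 0111-1
Cover = b'cef' + a'c'df' + a'b'ef' + a'b'c'd'e'f + a'b'c'de + a'bcef + a'bcdf + ac'de'f + acdf' + ab'd'e'f' + ab'cde + abcd'e'f  |cover|=12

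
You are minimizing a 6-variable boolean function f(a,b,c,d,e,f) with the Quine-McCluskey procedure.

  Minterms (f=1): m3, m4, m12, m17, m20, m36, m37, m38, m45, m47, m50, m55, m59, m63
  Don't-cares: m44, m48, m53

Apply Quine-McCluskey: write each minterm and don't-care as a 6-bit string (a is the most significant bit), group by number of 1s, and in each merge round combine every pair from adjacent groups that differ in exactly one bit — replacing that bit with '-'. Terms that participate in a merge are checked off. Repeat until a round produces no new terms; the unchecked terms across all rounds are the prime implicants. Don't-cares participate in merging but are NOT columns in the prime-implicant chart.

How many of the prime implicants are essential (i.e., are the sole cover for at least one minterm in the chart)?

7

size-2^0 implicants → 000011  000100(✓)  001100(✓)  010001  010100(✓)  100100(✓)  100101(✓)  100110(✓)  101100(✓)  101101(✓)  101111(✓)  110000(✓)  110010(✓)  110101(✓)  110111(✓)  111011(✓)  111111(✓)
size-2^1 implicants → -00100(✓)  -01100(✓)  0-0100  00-100(✓)  1-0101  1-1111  10-100(✓)  10-101(✓)  1001-0  10010-(✓)  1011-1  10110-(✓)  11-111  1100-0  1101-1  111-11
size-2^2 implicants → -0-100  10-10-
Unchecked terms (primes): -0-100, 0-0100, 000011, 010001, 1-0101, 1-1111, 10-10-, 1001-0, 1011-1, 11-111, 1100-0, 1101-1, 111-11
Minterm coverage:
  m3 ⊆ 000011 [E]
  m4 ⊆ -0-100,0-0100
  m12 ⊆ -0-100 [E]
  m17 ⊆ 010001 [E]
  m20 ⊆ 0-0100 [E]
  m36 ⊆ -0-100,10-10-,1001-0
  m37 ⊆ 1-0101,10-10-
  m38 ⊆ 1001-0 [E]
  m45 ⊆ 10-10-,1011-1
  m47 ⊆ 1-1111,1011-1
  m50 ⊆ 1100-0 [E]
  m55 ⊆ 11-111,1101-1
  m59 ⊆ 111-11 [E]
  m63 ⊆ 1-1111,11-111,111-11
E = {-0-100, 0-0100, 000011, 010001, 1001-0, 1100-0, 111-11}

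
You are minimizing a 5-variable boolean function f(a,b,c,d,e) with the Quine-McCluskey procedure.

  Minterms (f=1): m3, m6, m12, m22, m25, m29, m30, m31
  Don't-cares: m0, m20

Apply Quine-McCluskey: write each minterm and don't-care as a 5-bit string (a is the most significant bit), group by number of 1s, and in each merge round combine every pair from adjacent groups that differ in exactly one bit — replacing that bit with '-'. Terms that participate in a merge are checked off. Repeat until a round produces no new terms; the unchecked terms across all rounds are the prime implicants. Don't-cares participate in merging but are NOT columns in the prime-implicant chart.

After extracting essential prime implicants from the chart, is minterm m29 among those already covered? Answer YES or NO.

YES

[col 0] 00000, 00011, 00110*, 01100, 10100*, 10110*, 11001*, 11101*, 11110*, 11111*
[col 1] -0110, 1-110, 101-0, 11-01, 111-1, 1111-
Prime implicants: -0110, 00000, 00011, 01100, 1-110, 101-0, 11-01, 111-1, 1111-
PI chart (minterm → PIs covering it):
  3 | 00011  (sole → essential)
  6 | -0110  (sole → essential)
  12 | 01100  (sole → essential)
  22 | -0110,1-110,101-0
  25 | 11-01  (sole → essential)
  29 | 11-01,111-1
  30 | 1-110,1111-
  31 | 111-1,1111-
Essential prime implicants: -0110, 00011, 01100, 11-01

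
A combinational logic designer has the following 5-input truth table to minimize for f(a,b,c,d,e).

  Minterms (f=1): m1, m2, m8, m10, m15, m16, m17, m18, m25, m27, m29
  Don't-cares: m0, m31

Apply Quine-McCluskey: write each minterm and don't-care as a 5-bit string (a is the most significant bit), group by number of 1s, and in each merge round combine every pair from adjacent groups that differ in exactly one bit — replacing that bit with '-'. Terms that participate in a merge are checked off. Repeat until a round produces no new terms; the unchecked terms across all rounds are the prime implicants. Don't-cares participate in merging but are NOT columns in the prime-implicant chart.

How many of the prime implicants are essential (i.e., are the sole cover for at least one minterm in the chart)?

size-2^0 implicants → 00000(✓)  00001(✓)  00010(✓)  01000(✓)  01010(✓)  01111(✓)  10000(✓)  10001(✓)  10010(✓)  11001(✓)  11011(✓)  11101(✓)  11111(✓)
size-2^1 implicants → -0000(✓)  -0001(✓)  -0010(✓)  -1111  0-000(✓)  0-010(✓)  000-0(✓)  0000-(✓)  010-0(✓)  1-001  100-0(✓)  1000-(✓)  11-01(✓)  11-11(✓)  110-1(✓)  111-1(✓)
size-2^2 implicants → -00-0  -000-  0-0-0  11--1
Unchecked terms (primes): -00-0, -000-, -1111, 0-0-0, 1-001, 11--1
Minterm coverage:
  m1 ⊆ -000- [E]
  m2 ⊆ -00-0,0-0-0
  m8 ⊆ 0-0-0 [E]
  m10 ⊆ 0-0-0 [E]
  m15 ⊆ -1111 [E]
  m16 ⊆ -00-0,-000-
  m17 ⊆ -000-,1-001
  m18 ⊆ -00-0 [E]
  m25 ⊆ 1-001,11--1
  m27 ⊆ 11--1 [E]
  m29 ⊆ 11--1 [E]
E = {-00-0, -000-, -1111, 0-0-0, 11--1}

5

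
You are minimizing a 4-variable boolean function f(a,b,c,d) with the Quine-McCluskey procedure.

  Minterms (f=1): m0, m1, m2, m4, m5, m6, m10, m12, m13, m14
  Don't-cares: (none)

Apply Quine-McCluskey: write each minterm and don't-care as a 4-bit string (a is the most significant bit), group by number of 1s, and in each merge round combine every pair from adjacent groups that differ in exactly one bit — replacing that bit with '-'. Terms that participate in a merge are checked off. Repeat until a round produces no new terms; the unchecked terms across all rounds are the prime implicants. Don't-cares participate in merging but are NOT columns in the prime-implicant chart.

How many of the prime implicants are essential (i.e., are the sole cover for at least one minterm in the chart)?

3

size-2^0 implicants → 0000(✓)  0001(✓)  0010(✓)  0100(✓)  0101(✓)  0110(✓)  1010(✓)  1100(✓)  1101(✓)  1110(✓)
size-2^1 implicants → -010(✓)  -100(✓)  -101(✓)  -110(✓)  0-00(✓)  0-01(✓)  0-10(✓)  00-0(✓)  000-(✓)  01-0(✓)  010-(✓)  1-10(✓)  11-0(✓)  110-(✓)
size-2^2 implicants → --10  -1-0  -10-  0--0  0-0-
Unchecked terms (primes): --10, -1-0, -10-, 0--0, 0-0-
Minterm coverage:
  m0 ⊆ 0--0,0-0-
  m1 ⊆ 0-0- [E]
  m2 ⊆ --10,0--0
  m4 ⊆ -1-0,-10-,0--0,0-0-
  m5 ⊆ -10-,0-0-
  m6 ⊆ --10,-1-0,0--0
  m10 ⊆ --10 [E]
  m12 ⊆ -1-0,-10-
  m13 ⊆ -10- [E]
  m14 ⊆ --10,-1-0
E = {--10, -10-, 0-0-}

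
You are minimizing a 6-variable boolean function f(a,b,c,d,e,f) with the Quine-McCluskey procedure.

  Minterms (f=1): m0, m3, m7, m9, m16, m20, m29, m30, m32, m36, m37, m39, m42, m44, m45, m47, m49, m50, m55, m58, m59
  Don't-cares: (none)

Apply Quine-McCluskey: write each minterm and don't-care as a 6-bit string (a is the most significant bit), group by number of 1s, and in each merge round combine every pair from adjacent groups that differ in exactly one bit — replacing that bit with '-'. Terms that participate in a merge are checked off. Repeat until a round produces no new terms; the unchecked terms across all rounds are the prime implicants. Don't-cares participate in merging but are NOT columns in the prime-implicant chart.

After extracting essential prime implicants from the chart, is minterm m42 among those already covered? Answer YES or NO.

[col 0] 000000*, 000011*, 000111*, 001001, 010000*, 010100*, 011101, 011110, 100000*, 100100*, 100101*, 100111*, 101010*, 101100*, 101101*, 101111*, 110001, 110010*, 110111*, 111010*, 111011*
[col 1] -00000, -00111, 0-0000, 000-11, 010-00, 1-0111, 1-1010, 10-100*, 10-101*, 10-111*, 100-00, 1001-1*, 10010-*, 1011-1*, 10110-*, 11-010, 11101-
[col 2] 10-1-1, 10-10-
Prime implicants: -00000, -00111, 0-0000, 000-11, 001001, 010-00, 011101, 011110, 1-0111, 1-1010, 10-1-1, 10-10-, 100-00, 11-010, 110001, 11101-
PI chart (minterm → PIs covering it):
  0 | -00000,0-0000
  3 | 000-11  (sole → essential)
  7 | -00111,000-11
  9 | 001001  (sole → essential)
  16 | 0-0000,010-00
  20 | 010-00  (sole → essential)
  29 | 011101  (sole → essential)
  30 | 011110  (sole → essential)
  32 | -00000,100-00
  36 | 10-10-,100-00
  37 | 10-1-1,10-10-
  39 | -00111,1-0111,10-1-1
  42 | 1-1010  (sole → essential)
  44 | 10-10-  (sole → essential)
  45 | 10-1-1,10-10-
  47 | 10-1-1  (sole → essential)
  49 | 110001  (sole → essential)
  50 | 11-010  (sole → essential)
  55 | 1-0111  (sole → essential)
  58 | 1-1010,11-010,11101-
  59 | 11101-  (sole → essential)
Essential prime implicants: 000-11, 001001, 010-00, 011101, 011110, 1-0111, 1-1010, 10-1-1, 10-10-, 11-010, 110001, 11101-

YES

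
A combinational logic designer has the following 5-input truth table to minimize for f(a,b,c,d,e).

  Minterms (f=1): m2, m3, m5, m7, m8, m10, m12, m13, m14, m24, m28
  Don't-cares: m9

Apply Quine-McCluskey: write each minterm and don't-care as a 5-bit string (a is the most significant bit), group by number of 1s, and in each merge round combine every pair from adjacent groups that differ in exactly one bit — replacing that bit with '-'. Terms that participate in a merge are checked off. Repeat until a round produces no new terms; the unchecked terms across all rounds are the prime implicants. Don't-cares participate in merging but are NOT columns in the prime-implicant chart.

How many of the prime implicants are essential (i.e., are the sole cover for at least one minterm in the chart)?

2

size-2^0 implicants → 00010(✓)  00011(✓)  00101(✓)  00111(✓)  01000(✓)  01001(✓)  01010(✓)  01100(✓)  01101(✓)  01110(✓)  11000(✓)  11100(✓)
size-2^1 implicants → -1000(✓)  -1100(✓)  0-010  0-101  00-11  0001-  001-1  01-00(✓)  01-01(✓)  01-10(✓)  010-0(✓)  0100-(✓)  011-0(✓)  0110-(✓)  11-00(✓)
size-2^2 implicants → -1-00  01--0  01-0-
Unchecked terms (primes): -1-00, 0-010, 0-101, 00-11, 0001-, 001-1, 01--0, 01-0-
Minterm coverage:
  m2 ⊆ 0-010,0001-
  m3 ⊆ 00-11,0001-
  m5 ⊆ 0-101,001-1
  m7 ⊆ 00-11,001-1
  m8 ⊆ -1-00,01--0,01-0-
  m10 ⊆ 0-010,01--0
  m12 ⊆ -1-00,01--0,01-0-
  m13 ⊆ 0-101,01-0-
  m14 ⊆ 01--0 [E]
  m24 ⊆ -1-00 [E]
  m28 ⊆ -1-00 [E]
E = {-1-00, 01--0}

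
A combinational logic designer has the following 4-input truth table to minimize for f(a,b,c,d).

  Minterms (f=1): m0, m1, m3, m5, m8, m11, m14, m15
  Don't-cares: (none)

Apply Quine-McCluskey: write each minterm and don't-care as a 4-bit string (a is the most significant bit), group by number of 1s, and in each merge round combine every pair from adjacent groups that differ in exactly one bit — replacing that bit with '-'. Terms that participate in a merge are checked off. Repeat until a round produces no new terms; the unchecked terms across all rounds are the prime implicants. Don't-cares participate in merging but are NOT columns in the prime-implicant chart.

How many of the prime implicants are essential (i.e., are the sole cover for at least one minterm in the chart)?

Round 0: 0000✓ 0001✓ 0011✓ 0101✓ 1000✓ 1011✓ 1110✓ 1111✓
Round 1: -000 -011 0-01 00-1 000- 1-11 111-
PIs = {-000, -011, 0-01, 00-1, 000-, 1-11, 111-}
Coverage chart:
  m0: -000,000-
  m1: 0-01,00-1,000-
  m3: -011,00-1
  m5: 0-01 ←essential
  m8: -000 ←essential
  m11: -011,1-11
  m14: 111- ←essential
  m15: 1-11,111-
Essential: -000, 0-01, 111-

3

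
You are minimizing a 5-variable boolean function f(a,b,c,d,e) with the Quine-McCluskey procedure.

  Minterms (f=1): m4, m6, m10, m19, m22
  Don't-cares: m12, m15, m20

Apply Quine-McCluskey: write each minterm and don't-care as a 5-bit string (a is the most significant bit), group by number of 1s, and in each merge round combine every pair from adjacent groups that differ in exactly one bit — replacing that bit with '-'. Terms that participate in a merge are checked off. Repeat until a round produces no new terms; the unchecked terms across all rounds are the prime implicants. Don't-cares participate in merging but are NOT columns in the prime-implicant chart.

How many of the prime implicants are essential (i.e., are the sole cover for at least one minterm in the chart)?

3

Round 0: 00100✓ 00110✓ 01010 01100✓ 01111 10011 10100✓ 10110✓
Round 1: -0100✓ -0110✓ 0-100 001-0✓ 101-0✓
Round 2: -01-0
PIs = {-01-0, 0-100, 01010, 01111, 10011}
Coverage chart:
  m4: -01-0,0-100
  m6: -01-0 ←essential
  m10: 01010 ←essential
  m19: 10011 ←essential
  m22: -01-0 ←essential
Essential: -01-0, 01010, 10011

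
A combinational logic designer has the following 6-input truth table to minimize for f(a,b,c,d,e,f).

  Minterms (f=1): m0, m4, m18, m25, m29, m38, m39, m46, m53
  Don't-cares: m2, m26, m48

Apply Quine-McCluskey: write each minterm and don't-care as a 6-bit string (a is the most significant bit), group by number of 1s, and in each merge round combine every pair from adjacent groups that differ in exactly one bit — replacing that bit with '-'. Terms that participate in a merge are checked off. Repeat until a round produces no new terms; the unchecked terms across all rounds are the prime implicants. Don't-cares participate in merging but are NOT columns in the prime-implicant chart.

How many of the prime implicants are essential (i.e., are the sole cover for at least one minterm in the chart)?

5

[col 0] 000000*, 000010*, 000100*, 010010*, 011001*, 011010*, 011101*, 100110*, 100111*, 101110*, 110000, 110101
[col 1] 0-0010, 000-00, 0000-0, 01-010, 011-01, 10-110, 10011-
Prime implicants: 0-0010, 000-00, 0000-0, 01-010, 011-01, 10-110, 10011-, 110000, 110101
PI chart (minterm → PIs covering it):
  0 | 000-00,0000-0
  4 | 000-00  (sole → essential)
  18 | 0-0010,01-010
  25 | 011-01  (sole → essential)
  29 | 011-01  (sole → essential)
  38 | 10-110,10011-
  39 | 10011-  (sole → essential)
  46 | 10-110  (sole → essential)
  53 | 110101  (sole → essential)
Essential prime implicants: 000-00, 011-01, 10-110, 10011-, 110101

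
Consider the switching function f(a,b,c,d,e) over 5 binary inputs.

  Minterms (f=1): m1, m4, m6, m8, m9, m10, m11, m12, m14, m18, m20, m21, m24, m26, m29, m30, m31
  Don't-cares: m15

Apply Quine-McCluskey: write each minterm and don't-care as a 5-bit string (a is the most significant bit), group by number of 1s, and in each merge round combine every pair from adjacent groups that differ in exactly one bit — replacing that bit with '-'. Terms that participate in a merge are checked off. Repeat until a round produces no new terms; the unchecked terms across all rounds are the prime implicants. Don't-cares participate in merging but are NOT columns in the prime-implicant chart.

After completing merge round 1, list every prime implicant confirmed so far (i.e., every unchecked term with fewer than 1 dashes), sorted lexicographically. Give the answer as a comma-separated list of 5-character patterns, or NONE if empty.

NONE

size-2^0 implicants → 00001(✓)  00100(✓)  00110(✓)  01000(✓)  01001(✓)  01010(✓)  01011(✓)  01100(✓)  01110(✓)  01111(✓)  10010(✓)  10100(✓)  10101(✓)  11000(✓)  11010(✓)  11101(✓)  11110(✓)  11111(✓)
size-2^1 implicants → -0100  -1000(✓)  -1010(✓)  -1110(✓)  -1111(✓)  0-001  0-100(✓)  0-110(✓)  001-0(✓)  01-00(✓)  01-10(✓)  01-11(✓)  010-0(✓)  010-1(✓)  0100-(✓)  0101-(✓)  011-0(✓)  0111-(✓)  1-010  1-101  1010-  11-10(✓)  110-0(✓)  111-1  1111-(✓)
size-2^2 implicants → -1-10  -10-0  -111-  0-1-0  01--0  01-1-  010--
Unchecked terms (primes): -0100, -1-10, -10-0, -111-, 0-001, 0-1-0, 01--0, 01-1-, 010--, 1-010, 1-101, 1010-, 111-1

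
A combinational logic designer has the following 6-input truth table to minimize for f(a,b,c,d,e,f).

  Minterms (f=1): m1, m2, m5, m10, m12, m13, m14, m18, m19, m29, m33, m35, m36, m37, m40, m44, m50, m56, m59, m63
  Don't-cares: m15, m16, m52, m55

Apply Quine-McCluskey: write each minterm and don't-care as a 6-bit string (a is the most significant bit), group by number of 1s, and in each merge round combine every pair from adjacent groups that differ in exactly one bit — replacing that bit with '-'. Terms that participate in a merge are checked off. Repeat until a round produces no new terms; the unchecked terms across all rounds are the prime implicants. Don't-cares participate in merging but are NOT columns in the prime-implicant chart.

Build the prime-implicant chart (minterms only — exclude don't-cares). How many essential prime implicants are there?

7

Round 0: 000001✓ 000010✓ 000101✓ 001010✓ 001100✓ 001101✓ 001110✓ 001111✓ 010000✓ 010010✓ 010011✓ 011101✓ 100001✓ 100011✓ 100100✓ 100101✓ 101000✓ 101100✓ 110010✓ 110100✓ 110111✓ 111000✓ 111011✓ 111111✓
Round 1: -00001✓ -00101✓ -01100 -10010 0-0010 0-1101 00-010 00-101 000-01✓ 001-10 0011-0✓ 0011-1✓ 00110-✓ 00111-✓ 0100-0 01001- 1-0100 1-1000 10-100 100-01✓ 1000-1 10010- 101-00 11-111 111-11
Round 2: -00-01 0011--
PIs = {-00-01, -01100, -10010, 0-0010, 0-1101, 00-010, 00-101, 001-10, 0011--, 0100-0, 01001-, 1-0100, 1-1000, 10-100, 1000-1, 10010-, 101-00, 11-111, 111-11}
Coverage chart:
  m1: -00-01 ←essential
  m2: 0-0010,00-010
  m5: -00-01,00-101
  m10: 00-010,001-10
  m12: -01100,0011--
  m13: 0-1101,00-101,0011--
  m14: 001-10,0011--
  m18: -10010,0-0010,0100-0,01001-
  m19: 01001- ←essential
  m29: 0-1101 ←essential
  m33: -00-01,1000-1
  m35: 1000-1 ←essential
  m36: 1-0100,10-100,10010-
  m37: -00-01,10010-
  m40: 1-1000,101-00
  m44: -01100,10-100,101-00
  m50: -10010 ←essential
  m56: 1-1000 ←essential
  m59: 111-11 ←essential
  m63: 11-111,111-11
Essential: -00-01, -10010, 0-1101, 01001-, 1-1000, 1000-1, 111-11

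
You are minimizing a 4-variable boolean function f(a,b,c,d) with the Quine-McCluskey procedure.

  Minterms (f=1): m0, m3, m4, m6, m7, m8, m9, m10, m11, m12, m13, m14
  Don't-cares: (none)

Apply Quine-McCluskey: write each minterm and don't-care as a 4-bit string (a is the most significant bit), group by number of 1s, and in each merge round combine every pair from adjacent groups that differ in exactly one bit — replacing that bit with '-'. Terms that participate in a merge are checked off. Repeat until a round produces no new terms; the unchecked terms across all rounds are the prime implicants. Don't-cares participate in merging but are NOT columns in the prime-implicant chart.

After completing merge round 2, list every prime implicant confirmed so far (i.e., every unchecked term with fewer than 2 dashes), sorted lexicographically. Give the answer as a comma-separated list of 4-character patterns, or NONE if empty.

-011, 0-11, 011-

Round 0: 0000✓ 0011✓ 0100✓ 0110✓ 0111✓ 1000✓ 1001✓ 1010✓ 1011✓ 1100✓ 1101✓ 1110✓
Round 1: -000✓ -011 -100✓ -110✓ 0-00✓ 0-11 01-0✓ 011- 1-00✓ 1-01✓ 1-10✓ 10-0✓ 10-1✓ 100-✓ 101-✓ 11-0✓ 110-✓
Round 2: --00 -1-0 1--0 1-0- 10--
PIs = {--00, -011, -1-0, 0-11, 011-, 1--0, 1-0-, 10--}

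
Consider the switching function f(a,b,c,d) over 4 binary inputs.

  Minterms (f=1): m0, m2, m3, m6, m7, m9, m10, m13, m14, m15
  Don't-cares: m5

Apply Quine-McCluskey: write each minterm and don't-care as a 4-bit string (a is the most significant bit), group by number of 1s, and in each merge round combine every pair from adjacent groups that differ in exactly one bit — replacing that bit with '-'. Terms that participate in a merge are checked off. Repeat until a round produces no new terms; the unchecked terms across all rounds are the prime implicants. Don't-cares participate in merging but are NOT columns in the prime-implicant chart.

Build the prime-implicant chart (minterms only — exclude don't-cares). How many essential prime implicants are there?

4

size-2^0 implicants → 0000(✓)  0010(✓)  0011(✓)  0101(✓)  0110(✓)  0111(✓)  1001(✓)  1010(✓)  1101(✓)  1110(✓)  1111(✓)
size-2^1 implicants → -010(✓)  -101(✓)  -110(✓)  -111(✓)  0-10(✓)  0-11(✓)  00-0  001-(✓)  01-1(✓)  011-(✓)  1-01  1-10(✓)  11-1(✓)  111-(✓)
size-2^2 implicants → --10  -1-1  -11-  0-1-
Unchecked terms (primes): --10, -1-1, -11-, 0-1-, 00-0, 1-01
Minterm coverage:
  m0 ⊆ 00-0 [E]
  m2 ⊆ --10,0-1-,00-0
  m3 ⊆ 0-1- [E]
  m6 ⊆ --10,-11-,0-1-
  m7 ⊆ -1-1,-11-,0-1-
  m9 ⊆ 1-01 [E]
  m10 ⊆ --10 [E]
  m13 ⊆ -1-1,1-01
  m14 ⊆ --10,-11-
  m15 ⊆ -1-1,-11-
E = {--10, 0-1-, 00-0, 1-01}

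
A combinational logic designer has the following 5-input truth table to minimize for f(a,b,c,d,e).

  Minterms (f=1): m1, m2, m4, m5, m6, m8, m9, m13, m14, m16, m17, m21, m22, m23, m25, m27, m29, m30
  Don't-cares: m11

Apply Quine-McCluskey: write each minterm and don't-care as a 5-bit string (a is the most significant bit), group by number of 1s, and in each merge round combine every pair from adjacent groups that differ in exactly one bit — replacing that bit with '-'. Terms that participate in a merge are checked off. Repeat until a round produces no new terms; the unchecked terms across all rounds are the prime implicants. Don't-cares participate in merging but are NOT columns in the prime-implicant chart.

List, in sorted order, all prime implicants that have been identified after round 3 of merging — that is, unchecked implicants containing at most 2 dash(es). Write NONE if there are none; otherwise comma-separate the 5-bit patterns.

--110, -10-1, 00-10, 001-0, 0010-, 0100-, 1000-, 101-1, 1011-

Round 0: 00001✓ 00010✓ 00100✓ 00101✓ 00110✓ 01000✓ 01001✓ 01011✓ 01101✓ 01110✓ 10000✓ 10001✓ 10101✓ 10110✓ 10111✓ 11001✓ 11011✓ 11101✓ 11110✓
Round 1: -0001✓ -0101✓ -0110✓ -1001✓ -1011✓ -1101✓ -1110✓ 0-001✓ 0-101✓ 0-110✓ 00-01✓ 00-10 001-0 0010- 01-01✓ 010-1✓ 0100- 1-001✓ 1-101✓ 1-110✓ 10-01✓ 1000- 101-1 1011- 11-01✓ 110-1✓
Round 2: --001✓ --101✓ --110 -0-01✓ -1-01✓ -10-1 0--01✓ 1--01✓
Round 3: ---01
PIs = {---01, --110, -10-1, 00-10, 001-0, 0010-, 0100-, 1000-, 101-1, 1011-}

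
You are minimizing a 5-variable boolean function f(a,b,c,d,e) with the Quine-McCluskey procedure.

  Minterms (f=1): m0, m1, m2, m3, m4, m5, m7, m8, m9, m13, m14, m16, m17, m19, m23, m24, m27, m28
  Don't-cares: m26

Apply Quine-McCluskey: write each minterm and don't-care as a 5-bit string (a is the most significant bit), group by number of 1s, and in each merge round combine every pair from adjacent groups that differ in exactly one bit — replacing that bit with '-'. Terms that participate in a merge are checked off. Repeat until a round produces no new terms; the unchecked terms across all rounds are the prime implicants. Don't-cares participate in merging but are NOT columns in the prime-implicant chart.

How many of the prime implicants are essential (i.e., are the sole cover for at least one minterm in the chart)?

Round 0: 00000✓ 00001✓ 00010✓ 00011✓ 00100✓ 00101✓ 00111✓ 01000✓ 01001✓ 01101✓ 01110 10000✓ 10001✓ 10011✓ 10111✓ 11000✓ 11010✓ 11011✓ 11100✓
Round 1: -0000✓ -0001✓ -0011✓ -0111✓ -1000✓ 0-000✓ 0-001✓ 0-101✓ 00-00✓ 00-01✓ 00-11✓ 000-0✓ 000-1✓ 0000-✓ 0001-✓ 001-1✓ 0010-✓ 01-01✓ 0100-✓ 1-000✓ 1-011 10-11✓ 100-1✓ 1000-✓ 11-00 110-0 1101-
Round 2: --000 -0-11 -00-1 -000- 0--01 0-00- 00--1 00-0- 000--
PIs = {--000, -0-11, -00-1, -000-, 0--01, 0-00-, 00--1, 00-0-, 000--, 01110, 1-011, 11-00, 110-0, 1101-}
Coverage chart:
  m0: --000,-000-,0-00-,00-0-,000--
  m1: -00-1,-000-,0--01,0-00-,00--1,00-0-,000--
  m2: 000-- ←essential
  m3: -0-11,-00-1,00--1,000--
  m4: 00-0- ←essential
  m5: 0--01,00--1,00-0-
  m7: -0-11,00--1
  m8: --000,0-00-
  m9: 0--01,0-00-
  m13: 0--01 ←essential
  m14: 01110 ←essential
  m16: --000,-000-
  m17: -00-1,-000-
  m19: -0-11,-00-1,1-011
  m23: -0-11 ←essential
  m24: --000,11-00,110-0
  m27: 1-011,1101-
  m28: 11-00 ←essential
Essential: -0-11, 0--01, 00-0-, 000--, 01110, 11-00

6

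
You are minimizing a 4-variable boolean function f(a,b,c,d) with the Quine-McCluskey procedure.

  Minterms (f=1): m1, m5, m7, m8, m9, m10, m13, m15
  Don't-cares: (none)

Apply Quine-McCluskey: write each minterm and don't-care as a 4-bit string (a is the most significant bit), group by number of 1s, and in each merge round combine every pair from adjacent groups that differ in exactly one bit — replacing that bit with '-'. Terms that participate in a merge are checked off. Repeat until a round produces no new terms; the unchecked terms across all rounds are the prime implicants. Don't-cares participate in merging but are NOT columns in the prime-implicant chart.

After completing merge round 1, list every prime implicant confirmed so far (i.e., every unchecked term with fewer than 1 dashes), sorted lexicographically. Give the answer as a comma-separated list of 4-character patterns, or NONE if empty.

NONE

[col 0] 0001*, 0101*, 0111*, 1000*, 1001*, 1010*, 1101*, 1111*
[col 1] -001*, -101*, -111*, 0-01*, 01-1*, 1-01*, 10-0, 100-, 11-1*
[col 2] --01, -1-1
Prime implicants: --01, -1-1, 10-0, 100-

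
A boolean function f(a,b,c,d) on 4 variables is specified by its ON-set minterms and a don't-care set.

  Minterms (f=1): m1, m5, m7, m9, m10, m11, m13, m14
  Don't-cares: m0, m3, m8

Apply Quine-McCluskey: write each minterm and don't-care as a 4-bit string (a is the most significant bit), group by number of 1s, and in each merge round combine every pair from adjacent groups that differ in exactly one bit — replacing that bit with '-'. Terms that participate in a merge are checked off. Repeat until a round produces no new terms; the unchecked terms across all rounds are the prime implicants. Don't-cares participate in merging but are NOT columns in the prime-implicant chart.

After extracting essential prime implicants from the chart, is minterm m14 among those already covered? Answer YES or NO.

size-2^0 implicants → 0000(✓)  0001(✓)  0011(✓)  0101(✓)  0111(✓)  1000(✓)  1001(✓)  1010(✓)  1011(✓)  1101(✓)  1110(✓)
size-2^1 implicants → -000(✓)  -001(✓)  -011(✓)  -101(✓)  0-01(✓)  0-11(✓)  00-1(✓)  000-(✓)  01-1(✓)  1-01(✓)  1-10  10-0(✓)  10-1(✓)  100-(✓)  101-(✓)
size-2^2 implicants → --01  -0-1  -00-  0--1  10--
Unchecked terms (primes): --01, -0-1, -00-, 0--1, 1-10, 10--
Minterm coverage:
  m1 ⊆ --01,-0-1,-00-,0--1
  m5 ⊆ --01,0--1
  m7 ⊆ 0--1 [E]
  m9 ⊆ --01,-0-1,-00-,10--
  m10 ⊆ 1-10,10--
  m11 ⊆ -0-1,10--
  m13 ⊆ --01 [E]
  m14 ⊆ 1-10 [E]
E = {--01, 0--1, 1-10}

YES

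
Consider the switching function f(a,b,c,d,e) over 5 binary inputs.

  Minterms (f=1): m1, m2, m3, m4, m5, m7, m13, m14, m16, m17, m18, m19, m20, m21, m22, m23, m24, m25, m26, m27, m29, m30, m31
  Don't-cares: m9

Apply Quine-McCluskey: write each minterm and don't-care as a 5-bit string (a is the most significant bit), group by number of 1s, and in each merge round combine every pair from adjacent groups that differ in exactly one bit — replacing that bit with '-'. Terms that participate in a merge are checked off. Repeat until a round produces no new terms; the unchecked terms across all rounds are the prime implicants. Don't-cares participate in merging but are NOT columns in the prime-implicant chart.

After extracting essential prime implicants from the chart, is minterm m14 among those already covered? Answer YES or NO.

YES

[col 0] 00001*, 00010*, 00011*, 00100*, 00101*, 00111*, 01001*, 01101*, 01110*, 10000*, 10001*, 10010*, 10011*, 10100*, 10101*, 10110*, 10111*, 11000*, 11001*, 11010*, 11011*, 11101*, 11110*, 11111*
[col 1] -0001*, -0010*, -0011*, -0100*, -0101*, -0111*, -1001*, -1101*, -1110, 0-001*, 0-101*, 00-01*, 00-11*, 000-1*, 0001-*, 001-1*, 0010-*, 01-01*, 1-000*, 1-001*, 1-010*, 1-011*, 1-101*, 1-110*, 1-111*, 10-00*, 10-01*, 10-10*, 10-11*, 100-0*, 100-1*, 1000-*, 1001-*, 101-0*, 101-1*, 1010-*, 1011-*, 11-01*, 11-10*, 11-11*, 110-0*, 110-1*, 1100-*, 1101-*, 111-1*, 1111-*
[col 2] --001*, --101*, -0-01*, -0-11*, -00-1*, -001-, -01-1*, -010-, -1-01*, 0--01*, 00--1*, 1--01*, 1--10*, 1--11*, 1-0-0*, 1-0-1*, 1-00-*, 1-01-*, 1-1-1*, 1-11-*, 10--0*, 10--1*, 10-0-*, 10-1-*, 100--*, 101--*, 11--1*, 11-1-*, 110--*
[col 3] ---01, -0--1, 1---1, 1--1-, 1-0--, 10---
Prime implicants: ---01, -0--1, -001-, -010-, -1110, 1---1, 1--1-, 1-0--, 10---
PI chart (minterm → PIs covering it):
  1 | ---01,-0--1
  2 | -001-  (sole → essential)
  3 | -0--1,-001-
  4 | -010-  (sole → essential)
  5 | ---01,-0--1,-010-
  7 | -0--1  (sole → essential)
  13 | ---01  (sole → essential)
  14 | -1110  (sole → essential)
  16 | 1-0--,10---
  17 | ---01,-0--1,1---1,1-0--,10---
  18 | -001-,1--1-,1-0--,10---
  19 | -0--1,-001-,1---1,1--1-,1-0--,10---
  20 | -010-,10---
  21 | ---01,-0--1,-010-,1---1,10---
  22 | 1--1-,10---
  23 | -0--1,1---1,1--1-,10---
  24 | 1-0--  (sole → essential)
  25 | ---01,1---1,1-0--
  26 | 1--1-,1-0--
  27 | 1---1,1--1-,1-0--
  29 | ---01,1---1
  30 | -1110,1--1-
  31 | 1---1,1--1-
Essential prime implicants: ---01, -0--1, -001-, -010-, -1110, 1-0--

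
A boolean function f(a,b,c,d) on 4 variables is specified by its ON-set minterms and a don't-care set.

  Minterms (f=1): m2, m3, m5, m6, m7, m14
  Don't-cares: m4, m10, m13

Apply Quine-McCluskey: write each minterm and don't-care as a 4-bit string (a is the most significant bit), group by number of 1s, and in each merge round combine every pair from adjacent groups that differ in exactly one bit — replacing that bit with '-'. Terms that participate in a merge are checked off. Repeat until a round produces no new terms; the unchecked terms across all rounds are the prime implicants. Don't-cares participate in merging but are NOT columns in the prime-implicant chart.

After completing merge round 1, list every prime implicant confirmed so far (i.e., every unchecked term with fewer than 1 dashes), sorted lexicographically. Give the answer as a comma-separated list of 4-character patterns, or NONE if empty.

Round 0: 0010✓ 0011✓ 0100✓ 0101✓ 0110✓ 0111✓ 1010✓ 1101✓ 1110✓
Round 1: -010✓ -101 -110✓ 0-10✓ 0-11✓ 001-✓ 01-0✓ 01-1✓ 010-✓ 011-✓ 1-10✓
Round 2: --10 0-1- 01--
PIs = {--10, -101, 0-1-, 01--}

NONE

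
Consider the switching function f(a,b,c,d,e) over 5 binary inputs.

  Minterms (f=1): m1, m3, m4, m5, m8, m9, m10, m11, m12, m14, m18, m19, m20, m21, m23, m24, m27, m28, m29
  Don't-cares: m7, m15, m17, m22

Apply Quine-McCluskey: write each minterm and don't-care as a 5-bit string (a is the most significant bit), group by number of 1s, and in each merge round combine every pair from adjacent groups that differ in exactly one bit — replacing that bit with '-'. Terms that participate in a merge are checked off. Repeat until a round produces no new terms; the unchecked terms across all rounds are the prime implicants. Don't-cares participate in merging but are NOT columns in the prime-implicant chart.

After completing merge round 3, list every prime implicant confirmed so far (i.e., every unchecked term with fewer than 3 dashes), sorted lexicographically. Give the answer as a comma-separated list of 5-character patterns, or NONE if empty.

[col 0] 00001*, 00011*, 00100*, 00101*, 00111*, 01000*, 01001*, 01010*, 01011*, 01100*, 01110*, 01111*, 10001*, 10010*, 10011*, 10100*, 10101*, 10110*, 10111*, 11000*, 11011*, 11100*, 11101*
[col 1] -0001*, -0011*, -0100*, -0101*, -0111*, -1000*, -1011*, -1100*, 0-001*, 0-011*, 0-100*, 0-111*, 00-01*, 00-11*, 000-1*, 001-1*, 0010-*, 01-00*, 01-10*, 01-11*, 010-0*, 010-1*, 0100-*, 0101-*, 011-0*, 0111-*, 1-011*, 1-100*, 1-101*, 10-01*, 10-10*, 10-11*, 100-1*, 1001-*, 101-0*, 101-1*, 1010-*, 1011-*, 11-00*, 1110-*
[col 2] --011, --100, -0-01*, -0-11*, -00-1*, -01-1*, -010-, -1-00, 0--11, 0-0-1, 00--1*, 01--0, 01-1-, 010--, 1-10-, 10--1*, 10-1-, 101--
[col 3] -0--1
Prime implicants: --011, --100, -0--1, -010-, -1-00, 0--11, 0-0-1, 01--0, 01-1-, 010--, 1-10-, 10-1-, 101--

--011, --100, -010-, -1-00, 0--11, 0-0-1, 01--0, 01-1-, 010--, 1-10-, 10-1-, 101--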